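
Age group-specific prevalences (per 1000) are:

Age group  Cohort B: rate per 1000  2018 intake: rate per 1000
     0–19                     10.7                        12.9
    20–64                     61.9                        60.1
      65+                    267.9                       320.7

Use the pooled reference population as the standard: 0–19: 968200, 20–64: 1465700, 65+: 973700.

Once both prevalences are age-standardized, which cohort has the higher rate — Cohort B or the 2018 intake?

2018 intake

Standard total = 3407600; weights = 0.2841, 0.4301, 0.2857.
Cohort B: 0.2841×10.7 + 0.4301×61.9 + 0.2857×267.9 = 106.2158 per 1000.
The 2018 intake: 0.2841×12.9 + 0.4301×60.1 + 0.2857×320.7 = 121.1539 per 1000.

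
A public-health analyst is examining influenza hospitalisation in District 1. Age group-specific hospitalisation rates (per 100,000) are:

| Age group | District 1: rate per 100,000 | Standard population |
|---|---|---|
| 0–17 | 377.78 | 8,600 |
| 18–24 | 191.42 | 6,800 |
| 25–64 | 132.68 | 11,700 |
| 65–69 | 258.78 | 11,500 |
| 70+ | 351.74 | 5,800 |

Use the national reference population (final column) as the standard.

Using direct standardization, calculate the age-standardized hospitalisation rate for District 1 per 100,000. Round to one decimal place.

Standard total = 44,400; weights = 0.1937, 0.1532, 0.2635, 0.2590, 0.1306.
Standardized rate: 0.1937×377.78 + 0.1532×191.42 + 0.2635×132.68 + 0.2590×258.78 + 0.1306×351.74 = 250.4275 per 100,000.

250.4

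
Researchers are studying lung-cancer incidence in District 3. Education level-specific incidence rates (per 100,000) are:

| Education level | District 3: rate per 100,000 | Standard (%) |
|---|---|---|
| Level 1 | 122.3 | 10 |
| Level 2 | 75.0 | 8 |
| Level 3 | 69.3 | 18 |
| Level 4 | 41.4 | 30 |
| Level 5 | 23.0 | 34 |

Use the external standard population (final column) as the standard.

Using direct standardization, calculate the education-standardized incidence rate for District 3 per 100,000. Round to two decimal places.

Standard weights: 0.10, 0.08, 0.18, 0.30, 0.34.
Standardized rate: 0.1000×122.3 + 0.0800×75.0 + 0.1800×69.3 + 0.3000×41.4 + 0.3400×23.0 = 50.9440 per 100,000.

50.94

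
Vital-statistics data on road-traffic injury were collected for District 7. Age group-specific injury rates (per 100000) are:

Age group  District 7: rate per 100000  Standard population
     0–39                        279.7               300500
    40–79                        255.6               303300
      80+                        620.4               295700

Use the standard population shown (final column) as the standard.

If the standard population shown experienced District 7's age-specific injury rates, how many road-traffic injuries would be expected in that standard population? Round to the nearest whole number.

3450

Expected road-traffic injuries = Σ (standard pop × age-specific rate ÷ 100000)
= 300500×279.7/100000 + 303300×255.6/100000 + 295700×620.4/100000
= 840.50 + 775.23 + 1834.52 = 3450.26.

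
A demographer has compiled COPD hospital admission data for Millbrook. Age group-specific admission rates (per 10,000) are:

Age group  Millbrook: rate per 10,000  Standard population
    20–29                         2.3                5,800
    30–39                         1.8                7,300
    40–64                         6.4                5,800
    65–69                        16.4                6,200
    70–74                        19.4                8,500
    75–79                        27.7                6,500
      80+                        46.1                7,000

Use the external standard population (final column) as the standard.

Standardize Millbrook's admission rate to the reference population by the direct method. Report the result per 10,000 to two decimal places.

17.68

Standard total = 47,100; weights = 0.1231, 0.1550, 0.1231, 0.1316, 0.1805, 0.1380, 0.1486.
Standardized rate: 0.1231×2.3 + 0.1550×1.8 + 0.1231×6.4 + 0.1316×16.4 + 0.1805×19.4 + 0.1380×27.7 + 0.1486×46.1 = 17.6843 per 10,000.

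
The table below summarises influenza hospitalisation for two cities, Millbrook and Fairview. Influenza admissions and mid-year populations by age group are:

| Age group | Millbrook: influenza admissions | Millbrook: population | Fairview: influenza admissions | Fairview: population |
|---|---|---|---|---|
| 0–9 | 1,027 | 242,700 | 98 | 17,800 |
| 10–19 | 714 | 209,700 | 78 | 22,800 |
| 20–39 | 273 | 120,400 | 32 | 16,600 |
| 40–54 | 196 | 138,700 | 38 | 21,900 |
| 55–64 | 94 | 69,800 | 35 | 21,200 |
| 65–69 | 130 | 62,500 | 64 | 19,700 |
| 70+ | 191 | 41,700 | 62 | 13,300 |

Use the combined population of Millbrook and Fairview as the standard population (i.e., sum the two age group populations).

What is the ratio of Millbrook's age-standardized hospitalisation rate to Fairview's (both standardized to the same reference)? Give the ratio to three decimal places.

Age-specific rates per 100,000 for Millbrook: 423.16, 340.49, 226.74, 141.31, 134.67, 208.00, 458.03.
For Fairview: 550.56, 342.11, 192.77, 173.52, 165.09, 324.87, 466.17.
Combined standard total = 1,018,800; weights = 0.2557, 0.2282, 0.1345, 0.1576, 0.0893, 0.0807, 0.0540.
Millbrook: 0.2557×423.16 + 0.2282×340.49 + 0.1345×226.74 + 0.1576×141.31 + 0.0893×134.67 + 0.0807×208.00 + 0.0540×458.03 = 292.2050 per 100,000.
Fairview: 0.2557×550.56 + 0.2282×342.11 + 0.1345×192.77 + 0.1576×173.52 + 0.0893×165.09 + 0.0807×324.87 + 0.0540×466.17 = 338.2454 per 100,000.
Ratio = 292.2050 ÷ 338.2454 = 0.86388.

0.864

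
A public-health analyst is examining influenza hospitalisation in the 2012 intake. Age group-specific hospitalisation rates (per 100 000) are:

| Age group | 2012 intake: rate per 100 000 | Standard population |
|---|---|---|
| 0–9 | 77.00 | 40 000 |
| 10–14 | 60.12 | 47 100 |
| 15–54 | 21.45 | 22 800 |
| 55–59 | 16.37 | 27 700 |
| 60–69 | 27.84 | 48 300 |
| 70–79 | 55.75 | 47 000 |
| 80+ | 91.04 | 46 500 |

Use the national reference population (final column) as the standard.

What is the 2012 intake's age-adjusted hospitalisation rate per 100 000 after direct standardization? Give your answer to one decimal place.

Standard total = 279 400; weights = 0.1432, 0.1686, 0.0816, 0.0991, 0.1729, 0.1682, 0.1664.
Standardized rate: 0.1432×77.00 + 0.1686×60.12 + 0.0816×21.45 + 0.0991×16.37 + 0.1729×27.84 + 0.1682×55.75 + 0.1664×91.04 = 53.8742 per 100 000.

53.9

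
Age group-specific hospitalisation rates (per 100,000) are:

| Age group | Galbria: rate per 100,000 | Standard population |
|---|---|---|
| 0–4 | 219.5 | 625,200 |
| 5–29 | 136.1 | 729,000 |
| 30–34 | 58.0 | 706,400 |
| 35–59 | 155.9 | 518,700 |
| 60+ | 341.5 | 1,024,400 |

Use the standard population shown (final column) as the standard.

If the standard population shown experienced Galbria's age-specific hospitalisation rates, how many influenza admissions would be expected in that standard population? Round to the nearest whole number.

7081

Expected influenza admissions = Σ (standard pop × age-specific rate ÷ 100,000)
= 625,200×219.5/100,000 + 729,000×136.1/100,000 + 706,400×58.0/100,000 + 518,700×155.9/100,000 + 1,024,400×341.5/100,000
= 1372.31 + 992.17 + 409.71 + 808.65 + 3498.33 = 7081.17.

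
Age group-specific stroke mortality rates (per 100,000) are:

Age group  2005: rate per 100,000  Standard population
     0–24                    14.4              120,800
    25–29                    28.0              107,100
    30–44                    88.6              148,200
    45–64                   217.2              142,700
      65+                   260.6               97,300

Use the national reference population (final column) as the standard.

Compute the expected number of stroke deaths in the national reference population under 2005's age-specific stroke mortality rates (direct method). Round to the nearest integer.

Expected stroke deaths = Σ (standard pop × age-specific rate ÷ 100,000)
= 120,800×14.4/100,000 + 107,100×28.0/100,000 + 148,200×88.6/100,000 + 142,700×217.2/100,000 + 97,300×260.6/100,000
= 17.40 + 29.99 + 131.31 + 309.94 + 253.56 = 742.20.

742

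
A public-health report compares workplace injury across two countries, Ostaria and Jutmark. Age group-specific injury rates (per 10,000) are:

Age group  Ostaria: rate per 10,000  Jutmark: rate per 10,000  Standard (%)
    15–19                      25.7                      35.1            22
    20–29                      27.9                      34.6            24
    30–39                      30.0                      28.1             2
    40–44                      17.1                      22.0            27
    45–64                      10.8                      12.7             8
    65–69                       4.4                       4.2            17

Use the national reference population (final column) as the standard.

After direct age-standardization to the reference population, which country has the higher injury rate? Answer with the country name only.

Jutmark

Standard weights: 0.22, 0.24, 0.02, 0.27, 0.08, 0.17.
Ostaria: 0.2200×25.7 + 0.2400×27.9 + 0.0200×30.0 + 0.2700×17.1 + 0.0800×10.8 + 0.1700×4.4 = 19.1790 per 10,000.
Jutmark: 0.2200×35.1 + 0.2400×34.6 + 0.0200×28.1 + 0.2700×22.0 + 0.0800×12.7 + 0.1700×4.2 = 24.2580 per 10,000.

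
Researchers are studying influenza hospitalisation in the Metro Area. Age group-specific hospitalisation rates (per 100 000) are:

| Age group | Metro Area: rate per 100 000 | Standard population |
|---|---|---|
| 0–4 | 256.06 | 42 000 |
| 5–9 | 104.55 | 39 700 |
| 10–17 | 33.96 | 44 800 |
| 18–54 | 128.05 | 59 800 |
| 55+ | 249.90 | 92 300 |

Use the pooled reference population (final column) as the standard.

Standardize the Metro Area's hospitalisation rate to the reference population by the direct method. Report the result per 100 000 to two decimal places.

Standard total = 278 600; weights = 0.1508, 0.1425, 0.1608, 0.2146, 0.3313.
Standardized rate: 0.1508×256.06 + 0.1425×104.55 + 0.1608×33.96 + 0.2146×128.05 + 0.3313×249.90 = 169.2381 per 100 000.

169.24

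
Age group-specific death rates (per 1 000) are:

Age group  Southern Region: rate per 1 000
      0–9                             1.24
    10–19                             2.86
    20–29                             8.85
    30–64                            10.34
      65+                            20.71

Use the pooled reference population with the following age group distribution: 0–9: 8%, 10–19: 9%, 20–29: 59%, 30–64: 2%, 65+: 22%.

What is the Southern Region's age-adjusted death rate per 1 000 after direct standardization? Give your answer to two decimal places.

10.34

Standard weights: 0.08, 0.09, 0.59, 0.02, 0.22.
Standardized rate: 0.0800×1.24 + 0.0900×2.86 + 0.5900×8.85 + 0.0200×10.34 + 0.2200×20.71 = 10.3411 per 1 000.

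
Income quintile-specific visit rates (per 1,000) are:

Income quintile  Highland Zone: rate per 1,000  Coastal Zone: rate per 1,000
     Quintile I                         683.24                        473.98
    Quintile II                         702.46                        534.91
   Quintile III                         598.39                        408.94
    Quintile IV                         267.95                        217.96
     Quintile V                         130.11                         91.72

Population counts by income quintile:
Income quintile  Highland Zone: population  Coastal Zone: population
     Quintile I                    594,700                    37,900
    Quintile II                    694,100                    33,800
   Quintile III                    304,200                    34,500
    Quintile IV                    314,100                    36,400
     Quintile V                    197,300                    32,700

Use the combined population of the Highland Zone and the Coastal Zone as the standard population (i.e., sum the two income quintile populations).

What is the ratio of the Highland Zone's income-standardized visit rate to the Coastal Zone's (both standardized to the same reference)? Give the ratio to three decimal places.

1.373

Combined standard total = 2,279,700; weights = 0.2775, 0.3193, 0.1486, 0.1537, 0.1009.
The Highland Zone: 0.2775×683.24 + 0.3193×702.46 + 0.1486×598.39 + 0.1537×267.95 + 0.1009×130.11 = 557.1149 per 1,000.
The Coastal Zone: 0.2775×473.98 + 0.3193×534.91 + 0.1486×408.94 + 0.1537×217.96 + 0.1009×91.72 = 405.8426 per 1,000.
Ratio = 557.1149 ÷ 405.8426 = 1.37274.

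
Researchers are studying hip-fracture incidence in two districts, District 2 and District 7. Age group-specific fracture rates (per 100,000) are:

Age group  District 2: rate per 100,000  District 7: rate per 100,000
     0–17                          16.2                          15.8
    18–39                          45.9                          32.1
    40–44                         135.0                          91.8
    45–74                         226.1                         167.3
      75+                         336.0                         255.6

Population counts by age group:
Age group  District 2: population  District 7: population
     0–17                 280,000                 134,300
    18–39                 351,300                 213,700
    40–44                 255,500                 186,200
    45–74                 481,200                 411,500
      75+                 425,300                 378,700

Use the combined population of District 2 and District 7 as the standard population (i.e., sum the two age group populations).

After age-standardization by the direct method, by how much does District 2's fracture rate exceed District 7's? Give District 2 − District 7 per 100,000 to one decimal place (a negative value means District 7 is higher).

46.2

Combined standard total = 3,117,700; weights = 0.1329, 0.1812, 0.1417, 0.2863, 0.2579.
District 2: 0.1329×16.2 + 0.1812×45.9 + 0.1417×135.0 + 0.2863×226.1 + 0.2579×336.0 = 180.9854 per 100,000.
District 7: 0.1329×15.8 + 0.1812×32.1 + 0.1417×91.8 + 0.2863×167.3 + 0.2579×255.6 = 134.7409 per 100,000.
Difference = 180.9854 − 134.7409 = 46.2445.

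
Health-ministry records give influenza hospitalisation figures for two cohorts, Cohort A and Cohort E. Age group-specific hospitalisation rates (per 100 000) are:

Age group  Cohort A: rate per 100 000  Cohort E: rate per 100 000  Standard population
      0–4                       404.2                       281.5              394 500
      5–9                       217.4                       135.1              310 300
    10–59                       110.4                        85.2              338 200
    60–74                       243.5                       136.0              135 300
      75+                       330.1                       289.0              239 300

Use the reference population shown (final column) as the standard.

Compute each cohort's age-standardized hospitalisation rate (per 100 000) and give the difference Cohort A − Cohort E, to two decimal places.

Standard total = 1 417 600; weights = 0.2783, 0.2189, 0.2386, 0.0954, 0.1688.
Cohort A: 0.2783×404.2 + 0.2189×217.4 + 0.2386×110.4 + 0.0954×243.5 + 0.1688×330.1 = 265.3724 per 100 000.
Cohort E: 0.2783×281.5 + 0.2189×135.1 + 0.2386×85.2 + 0.0954×136.0 + 0.1688×289.0 = 190.0017 per 100 000.
Difference = 265.3724 − 190.0017 = 75.3707.

75.37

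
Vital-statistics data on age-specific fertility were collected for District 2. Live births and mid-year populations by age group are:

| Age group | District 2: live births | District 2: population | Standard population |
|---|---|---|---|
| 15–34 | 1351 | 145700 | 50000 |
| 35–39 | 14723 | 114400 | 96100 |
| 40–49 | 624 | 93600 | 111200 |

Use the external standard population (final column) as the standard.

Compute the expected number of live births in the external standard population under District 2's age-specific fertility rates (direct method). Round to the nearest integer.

13573

Age-specific rates per 1000 for District 2: 9.272, 128.698, 6.667.
Expected live births = Σ (standard pop × age-specific rate ÷ 1000)
= 50000×9.272/1000 + 96100×128.698/1000 + 111200×6.667/1000
= 463.62 + 12367.83 + 741.33 = 13572.79.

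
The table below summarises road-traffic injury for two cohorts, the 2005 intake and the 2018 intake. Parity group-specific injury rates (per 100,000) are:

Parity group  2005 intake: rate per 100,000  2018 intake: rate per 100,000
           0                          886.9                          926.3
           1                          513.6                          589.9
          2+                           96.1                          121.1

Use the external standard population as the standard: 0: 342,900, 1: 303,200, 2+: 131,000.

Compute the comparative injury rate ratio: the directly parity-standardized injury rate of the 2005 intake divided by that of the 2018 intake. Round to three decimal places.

Standard total = 777,100; weights = 0.4413, 0.3902, 0.1686.
The 2005 intake: 0.4413×886.9 + 0.3902×513.6 + 0.1686×96.1 = 607.9406 per 100,000.
The 2018 intake: 0.4413×926.3 + 0.3902×589.9 + 0.1686×121.1 = 659.3103 per 100,000.
Ratio = 607.9406 ÷ 659.3103 = 0.92209.

0.922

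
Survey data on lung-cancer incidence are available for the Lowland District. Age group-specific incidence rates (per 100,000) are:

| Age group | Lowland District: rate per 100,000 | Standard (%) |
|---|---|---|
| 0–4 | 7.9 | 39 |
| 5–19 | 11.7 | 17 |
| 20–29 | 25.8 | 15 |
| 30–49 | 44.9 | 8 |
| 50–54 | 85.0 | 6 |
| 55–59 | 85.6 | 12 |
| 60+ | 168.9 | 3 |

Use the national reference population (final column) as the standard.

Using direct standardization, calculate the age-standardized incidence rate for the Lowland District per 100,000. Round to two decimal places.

32.97

Standard weights: 0.39, 0.17, 0.15, 0.08, 0.06, 0.12, 0.03.
Standardized rate: 0.3900×7.9 + 0.1700×11.7 + 0.1500×25.8 + 0.0800×44.9 + 0.0600×85.0 + 0.1200×85.6 + 0.0300×168.9 = 32.9710 per 100,000.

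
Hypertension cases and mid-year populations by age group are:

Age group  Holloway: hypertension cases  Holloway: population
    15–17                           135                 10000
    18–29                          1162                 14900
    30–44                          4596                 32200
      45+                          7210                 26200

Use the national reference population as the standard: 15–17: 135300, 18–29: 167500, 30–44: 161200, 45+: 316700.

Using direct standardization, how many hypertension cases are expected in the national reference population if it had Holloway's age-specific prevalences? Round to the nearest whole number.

125051

Age-specific rates per 1000 for Holloway: 13.500, 77.987, 142.733, 275.191.
Expected hypertension cases = Σ (standard pop × age-specific rate ÷ 1000)
= 135300×13.500/1000 + 167500×77.987/1000 + 161200×142.733/1000 + 316700×275.191/1000
= 1826.55 + 13062.75 + 23008.55 + 87152.94 = 125050.79.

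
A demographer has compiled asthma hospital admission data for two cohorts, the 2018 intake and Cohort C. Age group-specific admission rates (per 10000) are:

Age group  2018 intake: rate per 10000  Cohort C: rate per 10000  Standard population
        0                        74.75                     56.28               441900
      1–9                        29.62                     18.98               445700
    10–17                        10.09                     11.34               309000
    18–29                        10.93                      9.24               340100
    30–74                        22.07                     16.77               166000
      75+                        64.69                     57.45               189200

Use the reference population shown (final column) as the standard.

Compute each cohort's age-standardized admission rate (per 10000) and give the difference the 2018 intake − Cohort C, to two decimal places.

Standard total = 1891900; weights = 0.2336, 0.2356, 0.1633, 0.1798, 0.0877, 0.1000.
The 2018 intake: 0.2336×74.75 + 0.2356×29.62 + 0.1633×10.09 + 0.1798×10.93 + 0.0877×22.07 + 0.1000×64.69 = 36.4563 per 10000.
Cohort C: 0.2336×56.28 + 0.2356×18.98 + 0.1633×11.34 + 0.1798×9.24 + 0.0877×16.77 + 0.1000×57.45 = 28.3469 per 10000.
Difference = 36.4563 − 28.3469 = 8.1094.

8.11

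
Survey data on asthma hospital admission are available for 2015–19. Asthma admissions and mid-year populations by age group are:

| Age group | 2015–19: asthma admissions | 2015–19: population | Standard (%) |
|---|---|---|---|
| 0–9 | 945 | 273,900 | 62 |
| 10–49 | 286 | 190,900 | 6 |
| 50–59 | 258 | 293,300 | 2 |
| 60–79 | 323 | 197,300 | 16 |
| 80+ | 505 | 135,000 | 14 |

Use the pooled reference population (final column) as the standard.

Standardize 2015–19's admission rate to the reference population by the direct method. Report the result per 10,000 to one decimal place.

30.3

Age-specific rates per 10,000 for 2015–19: 34.50, 14.98, 8.80, 16.37, 37.41.
Standard weights: 0.62, 0.06, 0.02, 0.16, 0.14.
Standardized rate: 0.6200×34.50 + 0.0600×14.98 + 0.0200×8.80 + 0.1600×16.37 + 0.1400×37.41 = 30.3222 per 10,000.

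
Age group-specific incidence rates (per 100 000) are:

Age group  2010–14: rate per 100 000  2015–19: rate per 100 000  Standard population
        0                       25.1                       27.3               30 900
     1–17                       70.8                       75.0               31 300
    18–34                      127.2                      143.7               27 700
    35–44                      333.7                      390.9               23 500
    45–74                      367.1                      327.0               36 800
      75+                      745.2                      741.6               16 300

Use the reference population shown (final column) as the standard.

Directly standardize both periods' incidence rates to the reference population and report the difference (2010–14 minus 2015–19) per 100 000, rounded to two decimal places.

Standard total = 166 500; weights = 0.1856, 0.1880, 0.1664, 0.1411, 0.2210, 0.0979.
2010–14: 0.1856×25.1 + 0.1880×70.8 + 0.1664×127.2 + 0.1411×333.7 + 0.2210×367.1 + 0.0979×745.2 = 240.3187 per 100 000.
2015–19: 0.1856×27.3 + 0.1880×75.0 + 0.1664×143.7 + 0.1411×390.9 + 0.2210×327.0 + 0.0979×741.6 = 243.1195 per 100 000.
Difference = 240.3187 − 243.1195 = -2.8008.

-2.80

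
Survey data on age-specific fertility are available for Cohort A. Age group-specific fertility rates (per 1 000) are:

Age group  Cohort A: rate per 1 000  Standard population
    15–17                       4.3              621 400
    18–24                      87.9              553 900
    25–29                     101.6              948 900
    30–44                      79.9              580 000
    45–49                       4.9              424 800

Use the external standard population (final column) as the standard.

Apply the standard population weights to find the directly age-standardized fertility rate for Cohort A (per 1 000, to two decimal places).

Standard total = 3 129 000; weights = 0.1986, 0.1770, 0.3033, 0.1854, 0.1358.
Standardized rate: 0.1986×4.3 + 0.1770×87.9 + 0.3033×101.6 + 0.1854×79.9 + 0.1358×4.9 = 62.7011 per 1 000.

62.70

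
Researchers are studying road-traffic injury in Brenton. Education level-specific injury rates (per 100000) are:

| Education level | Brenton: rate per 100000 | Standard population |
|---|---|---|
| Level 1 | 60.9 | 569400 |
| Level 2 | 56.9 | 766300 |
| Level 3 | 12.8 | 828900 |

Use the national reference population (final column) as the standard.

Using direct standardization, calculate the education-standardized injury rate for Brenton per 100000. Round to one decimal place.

41.1

Standard total = 2164600; weights = 0.2631, 0.3540, 0.3829.
Standardized rate: 0.2631×60.9 + 0.3540×56.9 + 0.3829×12.8 = 41.0648 per 100000.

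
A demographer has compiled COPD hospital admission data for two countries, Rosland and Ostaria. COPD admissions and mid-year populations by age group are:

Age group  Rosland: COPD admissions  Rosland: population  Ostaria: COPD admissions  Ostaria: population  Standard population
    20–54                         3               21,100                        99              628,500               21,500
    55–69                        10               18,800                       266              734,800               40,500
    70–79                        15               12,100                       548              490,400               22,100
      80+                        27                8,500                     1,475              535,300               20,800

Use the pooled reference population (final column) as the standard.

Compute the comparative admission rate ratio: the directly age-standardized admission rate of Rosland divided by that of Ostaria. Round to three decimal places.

1.180

Age-specific rates per 10,000 for Rosland: 1.42, 5.32, 12.40, 31.76.
For Ostaria: 1.58, 3.62, 11.17, 27.55.
Standard total = 104,900; weights = 0.2050, 0.3861, 0.2107, 0.1983.
Rosland: 0.2050×1.42 + 0.3861×5.32 + 0.2107×12.40 + 0.1983×31.76 = 11.2552 per 10,000.
Ostaria: 0.2050×1.58 + 0.3861×3.62 + 0.2107×11.17 + 0.1983×27.55 = 9.5383 per 10,000.
Ratio = 11.2552 ÷ 9.5383 = 1.17999.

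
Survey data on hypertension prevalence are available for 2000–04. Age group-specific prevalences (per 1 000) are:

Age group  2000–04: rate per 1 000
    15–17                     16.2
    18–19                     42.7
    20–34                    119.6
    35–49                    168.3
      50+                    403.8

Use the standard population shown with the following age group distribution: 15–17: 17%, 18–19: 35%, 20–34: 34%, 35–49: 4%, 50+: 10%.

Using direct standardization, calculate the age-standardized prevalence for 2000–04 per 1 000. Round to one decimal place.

105.5

Standard weights: 0.17, 0.35, 0.34, 0.04, 0.10.
Standardized rate: 0.1700×16.2 + 0.3500×42.7 + 0.3400×119.6 + 0.0400×168.3 + 0.1000×403.8 = 105.4750 per 1 000.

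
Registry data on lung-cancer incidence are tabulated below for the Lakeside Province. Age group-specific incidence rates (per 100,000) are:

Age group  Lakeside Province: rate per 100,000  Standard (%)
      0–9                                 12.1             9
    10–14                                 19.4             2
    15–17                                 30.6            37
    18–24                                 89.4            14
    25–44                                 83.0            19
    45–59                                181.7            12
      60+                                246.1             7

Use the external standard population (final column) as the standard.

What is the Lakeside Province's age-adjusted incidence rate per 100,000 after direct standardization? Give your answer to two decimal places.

Standard weights: 0.09, 0.02, 0.37, 0.14, 0.19, 0.12, 0.07.
Standardized rate: 0.0900×12.1 + 0.0200×19.4 + 0.3700×30.6 + 0.1400×89.4 + 0.1900×83.0 + 0.1200×181.7 + 0.0700×246.1 = 80.1160 per 100,000.

80.12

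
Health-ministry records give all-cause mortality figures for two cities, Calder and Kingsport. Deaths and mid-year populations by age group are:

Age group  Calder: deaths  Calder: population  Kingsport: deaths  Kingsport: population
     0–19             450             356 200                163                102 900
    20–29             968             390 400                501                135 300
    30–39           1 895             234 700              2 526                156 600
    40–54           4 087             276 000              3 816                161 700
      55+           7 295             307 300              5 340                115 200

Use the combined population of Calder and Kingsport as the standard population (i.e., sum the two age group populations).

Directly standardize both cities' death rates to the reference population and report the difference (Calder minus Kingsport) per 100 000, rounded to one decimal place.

Age-specific rates per 100 000 for Calder: 126.33, 247.95, 807.41, 1480.80, 2373.90.
For Kingsport: 158.41, 370.29, 1613.03, 2359.93, 4635.42.
Combined standard total = 2 236 300; weights = 0.2053, 0.2351, 0.1750, 0.1957, 0.1889.
Calder: 0.2053×126.33 + 0.2351×247.95 + 0.1750×807.41 + 0.1957×1480.80 + 0.1889×2373.90 = 963.8272 per 100 000.
Kingsport: 0.2053×158.41 + 0.2351×370.29 + 0.1750×1613.03 + 0.1957×2359.93 + 0.1889×4635.42 = 1739.4649 per 100 000.
Difference = 963.8272 − 1739.4649 = -775.6376.

-775.6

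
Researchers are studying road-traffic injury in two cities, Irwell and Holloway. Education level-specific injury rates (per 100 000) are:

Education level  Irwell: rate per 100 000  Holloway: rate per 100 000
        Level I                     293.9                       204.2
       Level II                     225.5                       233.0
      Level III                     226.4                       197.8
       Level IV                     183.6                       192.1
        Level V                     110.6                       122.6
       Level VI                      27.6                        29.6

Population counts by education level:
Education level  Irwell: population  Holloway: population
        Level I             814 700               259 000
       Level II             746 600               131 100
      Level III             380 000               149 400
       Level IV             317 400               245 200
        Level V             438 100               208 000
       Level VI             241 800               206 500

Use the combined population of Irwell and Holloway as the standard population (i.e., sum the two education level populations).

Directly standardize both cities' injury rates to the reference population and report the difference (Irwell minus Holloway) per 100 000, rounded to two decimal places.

Combined standard total = 4 137 800; weights = 0.2595, 0.2121, 0.1279, 0.1360, 0.1561, 0.1083.
Irwell: 0.2595×293.9 + 0.2121×225.5 + 0.1279×226.4 + 0.1360×183.6 + 0.1561×110.6 + 0.1083×27.6 = 198.2848 per 100 000.
Holloway: 0.2595×204.2 + 0.2121×233.0 + 0.1279×197.8 + 0.1360×192.1 + 0.1561×122.6 + 0.1083×29.6 = 176.1869 per 100 000.
Difference = 198.2848 − 176.1869 = 22.0980.

22.10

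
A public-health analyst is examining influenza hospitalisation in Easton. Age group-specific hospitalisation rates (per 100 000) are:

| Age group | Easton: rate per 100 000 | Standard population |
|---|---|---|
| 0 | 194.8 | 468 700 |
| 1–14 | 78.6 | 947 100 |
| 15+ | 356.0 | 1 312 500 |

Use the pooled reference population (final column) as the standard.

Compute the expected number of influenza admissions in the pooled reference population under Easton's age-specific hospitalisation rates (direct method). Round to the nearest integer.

6330

Expected influenza admissions = Σ (standard pop × age-specific rate ÷ 100 000)
= 468 700×194.8/100 000 + 947 100×78.6/100 000 + 1 312 500×356.0/100 000
= 913.03 + 744.42 + 4672.50 = 6329.95.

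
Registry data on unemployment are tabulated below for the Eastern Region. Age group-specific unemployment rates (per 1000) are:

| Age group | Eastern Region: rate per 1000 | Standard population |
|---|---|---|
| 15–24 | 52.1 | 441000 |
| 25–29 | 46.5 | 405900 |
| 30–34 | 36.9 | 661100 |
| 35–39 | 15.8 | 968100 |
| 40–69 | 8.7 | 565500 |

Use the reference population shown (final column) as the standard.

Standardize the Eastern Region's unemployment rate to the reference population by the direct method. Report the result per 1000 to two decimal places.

Standard total = 3041600; weights = 0.1450, 0.1334, 0.2174, 0.3183, 0.1859.
Standardized rate: 0.1450×52.1 + 0.1334×46.5 + 0.2174×36.9 + 0.3183×15.8 + 0.1859×8.7 = 28.4261 per 1000.

28.43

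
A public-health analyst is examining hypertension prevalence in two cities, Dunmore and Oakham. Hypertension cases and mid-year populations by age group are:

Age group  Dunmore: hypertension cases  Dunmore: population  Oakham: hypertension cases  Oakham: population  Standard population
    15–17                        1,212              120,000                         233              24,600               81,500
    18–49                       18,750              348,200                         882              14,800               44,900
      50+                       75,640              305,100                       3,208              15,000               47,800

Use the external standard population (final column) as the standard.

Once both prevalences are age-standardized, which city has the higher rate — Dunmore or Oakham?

Dunmore

Age-specific rates per 1,000 for Dunmore: 10.100, 53.848, 247.919.
For Oakham: 9.472, 59.595, 213.867.
Standard total = 174,200; weights = 0.4679, 0.2577, 0.2744.
Dunmore: 0.4679×10.100 + 0.2577×53.848 + 0.2744×247.919 = 86.6329 per 1,000.
Oakham: 0.4679×9.472 + 0.2577×59.595 + 0.2744×213.867 = 78.4762 per 1,000.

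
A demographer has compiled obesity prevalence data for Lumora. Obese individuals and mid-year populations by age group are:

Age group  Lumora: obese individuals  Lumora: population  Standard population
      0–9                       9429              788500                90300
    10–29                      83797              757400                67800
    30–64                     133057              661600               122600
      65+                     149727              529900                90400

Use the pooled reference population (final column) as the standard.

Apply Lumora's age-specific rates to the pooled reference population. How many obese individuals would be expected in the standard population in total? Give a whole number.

Age-specific rates per 1000 for Lumora: 11.958, 110.638, 201.114, 282.557.
Expected obese individuals = Σ (standard pop × age-specific rate ÷ 1000)
= 90300×11.958/1000 + 67800×110.638/1000 + 122600×201.114/1000 + 90400×282.557/1000
= 1079.82 + 7501.24 + 24656.57 + 25543.16 = 58780.79.

58781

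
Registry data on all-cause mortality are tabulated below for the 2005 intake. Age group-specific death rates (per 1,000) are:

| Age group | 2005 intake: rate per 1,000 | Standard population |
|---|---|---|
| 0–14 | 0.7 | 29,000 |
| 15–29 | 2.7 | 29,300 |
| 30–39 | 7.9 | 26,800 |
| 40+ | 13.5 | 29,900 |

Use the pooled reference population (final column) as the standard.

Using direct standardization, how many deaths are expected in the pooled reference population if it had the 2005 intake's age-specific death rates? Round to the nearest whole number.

715

Expected deaths = Σ (standard pop × age-specific rate ÷ 1,000)
= 29,000×0.7/1,000 + 29,300×2.7/1,000 + 26,800×7.9/1,000 + 29,900×13.5/1,000
= 20.30 + 79.11 + 211.72 + 403.65 = 714.78.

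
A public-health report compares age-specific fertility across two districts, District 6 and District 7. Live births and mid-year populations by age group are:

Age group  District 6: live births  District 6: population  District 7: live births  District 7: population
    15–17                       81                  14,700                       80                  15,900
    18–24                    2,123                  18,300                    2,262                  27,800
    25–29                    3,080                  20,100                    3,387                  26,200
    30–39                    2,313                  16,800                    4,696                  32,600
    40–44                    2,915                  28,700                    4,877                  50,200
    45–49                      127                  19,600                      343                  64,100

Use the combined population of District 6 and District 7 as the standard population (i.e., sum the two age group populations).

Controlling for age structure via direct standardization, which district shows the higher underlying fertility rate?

District 6

Age-specific rates per 1,000 for District 6: 5.510, 116.011, 153.234, 137.679, 101.568, 6.480.
For District 7: 5.031, 81.367, 129.275, 144.049, 97.151, 5.351.
Combined standard total = 335,000; weights = 0.0913, 0.1376, 0.1382, 0.1475, 0.2355, 0.2499.
District 6: 0.0913×5.510 + 0.1376×116.011 + 0.1382×153.234 + 0.1475×137.679 + 0.2355×101.568 + 0.2499×6.480 = 83.4890 per 1,000.
District 7: 0.0913×5.031 + 0.1376×81.367 + 0.1382×129.275 + 0.1475×144.049 + 0.2355×97.151 + 0.2499×5.351 = 74.9837 per 1,000.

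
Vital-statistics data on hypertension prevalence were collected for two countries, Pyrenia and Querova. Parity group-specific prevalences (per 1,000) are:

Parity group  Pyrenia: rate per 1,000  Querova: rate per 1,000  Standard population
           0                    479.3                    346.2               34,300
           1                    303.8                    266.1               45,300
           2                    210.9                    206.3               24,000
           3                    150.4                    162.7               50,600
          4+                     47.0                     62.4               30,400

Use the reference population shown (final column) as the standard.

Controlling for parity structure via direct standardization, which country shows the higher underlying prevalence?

Pyrenia

Standard total = 184,600; weights = 0.1858, 0.2454, 0.1300, 0.2741, 0.1647.
Pyrenia: 0.1858×479.3 + 0.2454×303.8 + 0.1300×210.9 + 0.2741×150.4 + 0.1647×47.0 = 239.9933 per 1,000.
Querova: 0.1858×346.2 + 0.2454×266.1 + 0.1300×206.3 + 0.2741×162.7 + 0.1647×62.4 = 211.3205 per 1,000.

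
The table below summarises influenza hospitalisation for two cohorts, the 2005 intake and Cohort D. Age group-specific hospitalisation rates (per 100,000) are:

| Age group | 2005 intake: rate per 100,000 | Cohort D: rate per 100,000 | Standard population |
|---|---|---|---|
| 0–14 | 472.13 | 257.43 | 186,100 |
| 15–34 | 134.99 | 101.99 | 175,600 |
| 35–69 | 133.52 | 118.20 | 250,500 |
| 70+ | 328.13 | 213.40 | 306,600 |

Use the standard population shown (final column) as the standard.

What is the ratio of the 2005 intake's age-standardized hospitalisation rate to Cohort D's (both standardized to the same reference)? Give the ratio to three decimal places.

Standard total = 918,800; weights = 0.2025, 0.1911, 0.2726, 0.3337.
The 2005 intake: 0.2025×472.13 + 0.1911×134.99 + 0.2726×133.52 + 0.3337×328.13 = 267.3259 per 100,000.
Cohort D: 0.2025×257.43 + 0.1911×101.99 + 0.2726×118.20 + 0.3337×213.40 = 175.0704 per 100,000.
Ratio = 267.3259 ÷ 175.0704 = 1.52696.

1.527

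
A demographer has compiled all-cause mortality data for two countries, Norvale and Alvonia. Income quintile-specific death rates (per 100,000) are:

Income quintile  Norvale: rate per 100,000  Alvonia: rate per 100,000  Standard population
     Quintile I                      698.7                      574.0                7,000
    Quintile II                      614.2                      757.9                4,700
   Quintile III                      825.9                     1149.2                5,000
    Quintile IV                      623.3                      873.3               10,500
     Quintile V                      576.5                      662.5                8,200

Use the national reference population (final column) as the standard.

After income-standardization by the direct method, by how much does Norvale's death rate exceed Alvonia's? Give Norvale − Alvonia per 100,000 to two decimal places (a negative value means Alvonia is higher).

-134.16

Standard total = 35,400; weights = 0.1977, 0.1328, 0.1412, 0.2966, 0.2316.
Norvale: 0.1977×698.7 + 0.1328×614.2 + 0.1412×825.9 + 0.2966×623.3 + 0.2316×576.5 = 654.7766 per 100,000.
Alvonia: 0.1977×574.0 + 0.1328×757.9 + 0.1412×1149.2 + 0.2966×873.3 + 0.2316×662.5 = 788.9345 per 100,000.
Difference = 654.7766 − 788.9345 = -134.1579.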